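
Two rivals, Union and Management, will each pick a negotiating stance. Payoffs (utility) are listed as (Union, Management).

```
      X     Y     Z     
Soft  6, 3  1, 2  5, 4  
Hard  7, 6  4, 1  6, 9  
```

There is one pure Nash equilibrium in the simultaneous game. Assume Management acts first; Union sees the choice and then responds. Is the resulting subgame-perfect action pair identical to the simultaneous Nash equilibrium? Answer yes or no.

yes

Work backward from Union's decision.
- X: BR = Hard, leader payoff 6.
- Y: BR = Hard, leader payoff 1.
- Z: BR = Hard, leader payoff 9.
Management's induced payoffs are 6, 1, 9, so Management commits to Z. Subgame-perfect outcome: (Hard, Z) with payoffs (6, 9).
For the simultaneous game, intersect best replies.
Union's best replies: X→Hard; Y→Hard; Z→Hard.
Management's best replies: Soft→Z; Hard→Z.
Only (Hard, Z) has each player best-responding; Nash payoffs (6, 9).
Sequential outcome (Hard, Z) coincides with the Nash profile (Hard, Z).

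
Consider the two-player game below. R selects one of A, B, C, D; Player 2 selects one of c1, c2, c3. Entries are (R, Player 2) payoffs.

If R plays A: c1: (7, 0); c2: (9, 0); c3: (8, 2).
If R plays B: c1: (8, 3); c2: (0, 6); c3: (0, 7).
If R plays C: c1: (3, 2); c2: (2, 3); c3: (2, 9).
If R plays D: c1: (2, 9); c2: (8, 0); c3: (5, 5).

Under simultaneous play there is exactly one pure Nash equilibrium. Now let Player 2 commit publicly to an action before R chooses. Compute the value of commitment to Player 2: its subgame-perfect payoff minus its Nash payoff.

Solve by backward induction (Player 2 leads).
- c1 → R plays B (best of 7, 8, 3, 2); Player 2 gets 3.
- c2 → R plays A (best of 9, 0, 2, 8); Player 2 gets 0.
- c3 → R plays A (best of 8, 0, 2, 5); Player 2 gets 2.
Player 2's induced payoffs are 3, 0, 2, so Player 2 commits to c1. Subgame-perfect outcome: (B, c1) with payoffs (8, 3).
Under simultaneous play:
R's best replies: c1→B; c2→A; c3→A.
Player 2's best replies: A→c3; B→c3; C→c3; D→c1.
Only (A, c3) has each player best-responding; Nash payoffs (8, 2).
Player 2's commitment gain: 3 − 2 = 1.

1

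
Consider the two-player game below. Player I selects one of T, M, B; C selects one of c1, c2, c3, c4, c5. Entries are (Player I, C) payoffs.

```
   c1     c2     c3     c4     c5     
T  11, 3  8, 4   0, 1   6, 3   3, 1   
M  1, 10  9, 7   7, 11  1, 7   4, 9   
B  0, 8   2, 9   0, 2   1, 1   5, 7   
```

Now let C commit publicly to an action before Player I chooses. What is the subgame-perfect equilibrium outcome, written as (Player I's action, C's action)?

(M, c3)

Work backward from Player I's decision.
- c1: Player I compares 11, 1, 0 and picks T; C would get 3.
- c2: Player I compares 8, 9, 2 and picks M; C would get 7.
- c3: Player I compares 0, 7, 0 and picks M; C would get 11.
- c4: Player I compares 6, 1, 1 and picks T; C would get 3.
- c5: Player I compares 3, 4, 5 and picks B; C would get 7.
Among 3, 7, 11, 3, 7, the best is 11 at c3. Subgame-perfect outcome: (M, c3) with payoffs (7, 11).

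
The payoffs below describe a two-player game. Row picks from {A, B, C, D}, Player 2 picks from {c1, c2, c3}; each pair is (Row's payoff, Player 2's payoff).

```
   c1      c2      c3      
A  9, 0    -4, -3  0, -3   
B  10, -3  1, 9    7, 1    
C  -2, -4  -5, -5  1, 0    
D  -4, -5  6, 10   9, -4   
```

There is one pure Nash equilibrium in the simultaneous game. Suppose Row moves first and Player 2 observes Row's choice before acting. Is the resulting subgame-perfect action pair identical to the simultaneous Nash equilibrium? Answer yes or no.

no

Work backward from Player 2's decision.
- A: Player 2 compares 0, -3, -3 and picks c1; Row would get 9.
- B: Player 2 compares -3, 9, 1 and picks c2; Row would get 1.
- C: Player 2 compares -4, -5, 0 and picks c3; Row would get 1.
- D: Player 2 compares -5, 10, -4 and picks c2; Row would get 6.
Row's induced payoffs are 9, 1, 1, 6, so Row commits to A. Subgame-perfect outcome: (A, c1) with payoffs (9, 0).
Now find the simultaneous Nash equilibrium.
Row's best replies: c1→B; c2→D; c3→D.
Player 2's best replies: A→c1; B→c2; C→c3; D→c2.
The unique mutual best reply is (D, c2), giving (6, 10).
Sequential outcome (A, c1) differs from the Nash profile (D, c2).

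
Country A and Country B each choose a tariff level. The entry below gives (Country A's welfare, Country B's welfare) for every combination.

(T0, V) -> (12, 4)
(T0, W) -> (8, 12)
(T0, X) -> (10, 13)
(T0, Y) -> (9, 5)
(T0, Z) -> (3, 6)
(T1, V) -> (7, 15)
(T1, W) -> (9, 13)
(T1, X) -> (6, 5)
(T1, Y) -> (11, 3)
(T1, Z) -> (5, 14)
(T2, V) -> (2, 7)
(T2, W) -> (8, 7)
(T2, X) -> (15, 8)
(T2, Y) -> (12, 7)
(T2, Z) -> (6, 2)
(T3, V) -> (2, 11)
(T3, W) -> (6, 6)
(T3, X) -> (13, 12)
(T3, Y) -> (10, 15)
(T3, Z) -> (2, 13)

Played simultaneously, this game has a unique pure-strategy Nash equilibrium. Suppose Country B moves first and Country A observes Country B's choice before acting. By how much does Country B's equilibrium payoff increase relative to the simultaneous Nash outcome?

Country A best-responds to each possible Country B move:
- V: BR = T0, leader payoff 4.
- W: BR = T1, leader payoff 13.
- X: BR = T2, leader payoff 8.
- Y: BR = T2, leader payoff 7.
- Z: BR = T2, leader payoff 2.
Among 4, 13, 8, 7, 2, the best is 13 at W. Subgame-perfect outcome: (T1, W) with payoffs (9, 13).
Under simultaneous play:
Country A's best replies: V→T0; W→T1; X→T2; Y→T2; Z→T2.
Country B's best replies: T0→X; T1→V; T2→X; T3→Y.
Only (T2, X) has each player best-responding; Nash payoffs (15, 8).
Country B's commitment gain: 13 − 8 = 5.

5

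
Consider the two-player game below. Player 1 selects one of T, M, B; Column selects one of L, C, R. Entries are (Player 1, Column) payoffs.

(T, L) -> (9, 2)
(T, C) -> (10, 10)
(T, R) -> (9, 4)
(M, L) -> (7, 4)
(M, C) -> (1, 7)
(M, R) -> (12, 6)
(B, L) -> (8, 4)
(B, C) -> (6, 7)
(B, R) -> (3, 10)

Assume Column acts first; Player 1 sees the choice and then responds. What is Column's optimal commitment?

Solve by backward induction (Column leads).
- L → Player 1 plays T (best of 9, 7, 8); Column gets 2.
- C → Player 1 plays T (best of 10, 1, 6); Column gets 10.
- R → Player 1 plays M (best of 9, 12, 3); Column gets 6.
Among 2, 10, 6, the best is 10 at C. Subgame-perfect outcome: (T, C) with payoffs (10, 10).

C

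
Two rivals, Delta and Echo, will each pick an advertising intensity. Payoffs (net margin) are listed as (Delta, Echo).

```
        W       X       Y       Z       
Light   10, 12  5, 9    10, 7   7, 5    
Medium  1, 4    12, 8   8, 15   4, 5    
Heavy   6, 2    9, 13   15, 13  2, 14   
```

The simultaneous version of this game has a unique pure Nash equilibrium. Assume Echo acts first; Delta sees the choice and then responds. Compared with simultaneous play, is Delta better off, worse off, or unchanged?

Delta best-responds to each possible Echo move:
- W: BR = Light, leader payoff 12.
- X: BR = Medium, leader payoff 8.
- Y: BR = Heavy, leader payoff 13.
- Z: BR = Light, leader payoff 5.
Maximizing over 12, 8, 13, 5, Echo chooses Y. Subgame-perfect outcome: (Heavy, Y) with payoffs (15, 13).
For the simultaneous game, intersect best replies.
Delta's best replies: W→Light; X→Medium; Y→Heavy; Z→Light.
Echo's best replies: Light→W; Medium→Y; Heavy→Z.
The unique mutual best reply is (Light, W), giving (10, 12).
Delta earns 15 sequentially versus 10 at the Nash outcome: better off.

better off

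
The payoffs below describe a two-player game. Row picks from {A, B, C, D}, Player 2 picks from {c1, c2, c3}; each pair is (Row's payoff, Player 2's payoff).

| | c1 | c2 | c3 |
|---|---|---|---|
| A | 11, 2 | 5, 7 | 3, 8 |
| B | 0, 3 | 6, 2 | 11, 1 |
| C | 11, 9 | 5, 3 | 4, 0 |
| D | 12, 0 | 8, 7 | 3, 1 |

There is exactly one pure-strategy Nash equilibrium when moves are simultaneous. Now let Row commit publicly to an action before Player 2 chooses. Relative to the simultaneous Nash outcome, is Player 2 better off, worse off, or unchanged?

better off

Work backward from Player 2's decision.
- A: Player 2 compares 2, 7, 8 and picks c3; Row would get 3.
- B: Player 2 compares 3, 2, 1 and picks c1; Row would get 0.
- C: Player 2 compares 9, 3, 0 and picks c1; Row would get 11.
- D: Player 2 compares 0, 7, 1 and picks c2; Row would get 8.
Maximizing over 3, 0, 11, 8, Row chooses C. Subgame-perfect outcome: (C, c1) with payoffs (11, 9).
Under simultaneous play:
Row's best replies: c1→D; c2→D; c3→B.
Player 2's best replies: A→c3; B→c1; C→c1; D→c2.
Only (D, c2) has each player best-responding; Nash payoffs (8, 7).
Player 2 earns 9 sequentially versus 7 at the Nash outcome: better off.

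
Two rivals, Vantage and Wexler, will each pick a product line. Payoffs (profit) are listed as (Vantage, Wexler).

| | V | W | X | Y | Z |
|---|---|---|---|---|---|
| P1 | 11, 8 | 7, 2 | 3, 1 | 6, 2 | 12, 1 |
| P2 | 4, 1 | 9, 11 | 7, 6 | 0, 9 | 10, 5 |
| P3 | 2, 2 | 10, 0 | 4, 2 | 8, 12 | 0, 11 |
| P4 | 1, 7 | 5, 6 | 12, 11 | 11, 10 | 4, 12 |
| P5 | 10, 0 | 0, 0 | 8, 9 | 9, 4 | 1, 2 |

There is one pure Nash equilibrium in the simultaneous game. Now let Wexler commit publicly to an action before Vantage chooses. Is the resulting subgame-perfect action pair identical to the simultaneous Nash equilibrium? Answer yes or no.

Solve by backward induction (Wexler leads).
- V → Vantage plays P1 (best of 11, 4, 2, 1, 10); Wexler gets 8.
- W → Vantage plays P3 (best of 7, 9, 10, 5, 0); Wexler gets 0.
- X → Vantage plays P4 (best of 3, 7, 4, 12, 8); Wexler gets 11.
- Y → Vantage plays P4 (best of 6, 0, 8, 11, 9); Wexler gets 10.
- Z → Vantage plays P1 (best of 12, 10, 0, 4, 1); Wexler gets 1.
Wexler's induced payoffs are 8, 0, 11, 10, 1, so Wexler commits to X. Subgame-perfect outcome: (P4, X) with payoffs (12, 11).
For the simultaneous game, intersect best replies.
Vantage's best replies: V→P1; W→P3; X→P4; Y→P4; Z→P1.
Wexler's best replies: P1→V; P2→W; P3→Y; P4→Z; P5→X.
Only (P1, V) has each player best-responding; Nash payoffs (11, 8).
Sequential outcome (P4, X) differs from the Nash profile (P1, V).

no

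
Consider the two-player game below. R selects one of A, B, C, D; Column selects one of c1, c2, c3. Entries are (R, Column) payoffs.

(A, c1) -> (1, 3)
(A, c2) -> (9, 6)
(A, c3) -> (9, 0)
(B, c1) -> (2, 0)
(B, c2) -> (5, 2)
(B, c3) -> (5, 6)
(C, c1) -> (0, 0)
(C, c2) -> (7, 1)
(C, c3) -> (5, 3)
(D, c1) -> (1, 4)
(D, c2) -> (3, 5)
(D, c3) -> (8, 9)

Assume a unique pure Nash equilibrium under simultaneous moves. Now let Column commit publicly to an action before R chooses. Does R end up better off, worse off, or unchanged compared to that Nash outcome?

Backward induction with Column moving first.
- c1 → R plays B (best of 1, 2, 0, 1); Column gets 0.
- c2 → R plays A (best of 9, 5, 7, 3); Column gets 6.
- c3 → R plays A (best of 9, 5, 5, 8); Column gets 0.
Maximizing over 0, 6, 0, Column chooses c2. Subgame-perfect outcome: (A, c2) with payoffs (9, 6).
Now find the simultaneous Nash equilibrium.
R's best replies: c1→B; c2→A; c3→A.
Column's best replies: A→c2; B→c3; C→c3; D→c3.
Only (A, c2) has each player best-responding; Nash payoffs (9, 6).
R earns 9 sequentially versus 9 at the Nash outcome: unchanged.

unchanged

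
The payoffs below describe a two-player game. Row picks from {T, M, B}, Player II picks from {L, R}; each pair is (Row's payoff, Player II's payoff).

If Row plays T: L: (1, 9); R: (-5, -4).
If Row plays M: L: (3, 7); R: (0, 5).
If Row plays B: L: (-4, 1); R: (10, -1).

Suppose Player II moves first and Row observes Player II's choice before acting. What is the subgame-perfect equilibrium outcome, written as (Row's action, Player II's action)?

(M, L)

Backward induction with Player II moving first.
- L: BR = M, leader payoff 7.
- R: BR = B, leader payoff -1.
Maximizing over 7, -1, Player II chooses L. Subgame-perfect outcome: (M, L) with payoffs (3, 7).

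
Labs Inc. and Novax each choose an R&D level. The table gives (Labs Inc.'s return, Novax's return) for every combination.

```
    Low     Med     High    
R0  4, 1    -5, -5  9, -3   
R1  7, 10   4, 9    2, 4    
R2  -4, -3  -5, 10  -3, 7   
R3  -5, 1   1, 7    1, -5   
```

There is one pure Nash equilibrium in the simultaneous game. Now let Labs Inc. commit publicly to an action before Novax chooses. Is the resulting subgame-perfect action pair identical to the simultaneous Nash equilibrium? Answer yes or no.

yes

Backward induction with Labs Inc. moving first.
- R0 → Novax plays Low (best of 1, -5, -3); Labs Inc. gets 4.
- R1 → Novax plays Low (best of 10, 9, 4); Labs Inc. gets 7.
- R2 → Novax plays Med (best of -3, 10, 7); Labs Inc. gets -5.
- R3 → Novax plays Med (best of 1, 7, -5); Labs Inc. gets 1.
Among 4, 7, -5, 1, the best is 7 at R1. Subgame-perfect outcome: (R1, Low) with payoffs (7, 10).
Now find the simultaneous Nash equilibrium.
Labs Inc.'s best replies: Low→R1; Med→R1; High→R0.
Novax's best replies: R0→Low; R1→Low; R2→Med; R3→Med.
Only (R1, Low) has each player best-responding; Nash payoffs (7, 10).
Sequential outcome (R1, Low) coincides with the Nash profile (R1, Low).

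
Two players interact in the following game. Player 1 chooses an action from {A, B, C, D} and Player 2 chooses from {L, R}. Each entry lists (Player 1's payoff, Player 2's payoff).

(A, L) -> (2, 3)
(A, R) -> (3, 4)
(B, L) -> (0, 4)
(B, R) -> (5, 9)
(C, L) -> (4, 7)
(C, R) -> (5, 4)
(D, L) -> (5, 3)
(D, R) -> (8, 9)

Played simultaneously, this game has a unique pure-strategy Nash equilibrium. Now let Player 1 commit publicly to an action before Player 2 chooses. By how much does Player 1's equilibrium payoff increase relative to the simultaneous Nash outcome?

Solve by backward induction (Player 1 leads).
- A: BR = R, leader payoff 3.
- B: BR = R, leader payoff 5.
- C: BR = L, leader payoff 4.
- D: BR = R, leader payoff 8.
Among 3, 5, 4, 8, the best is 8 at D. Subgame-perfect outcome: (D, R) with payoffs (8, 9).
Under simultaneous play:
Player 1's best replies: L→D; R→D.
Player 2's best replies: A→R; B→R; C→L; D→R.
The unique mutual best reply is (D, R), giving (8, 9).
Player 1's commitment gain: 8 − 8 = 0.

0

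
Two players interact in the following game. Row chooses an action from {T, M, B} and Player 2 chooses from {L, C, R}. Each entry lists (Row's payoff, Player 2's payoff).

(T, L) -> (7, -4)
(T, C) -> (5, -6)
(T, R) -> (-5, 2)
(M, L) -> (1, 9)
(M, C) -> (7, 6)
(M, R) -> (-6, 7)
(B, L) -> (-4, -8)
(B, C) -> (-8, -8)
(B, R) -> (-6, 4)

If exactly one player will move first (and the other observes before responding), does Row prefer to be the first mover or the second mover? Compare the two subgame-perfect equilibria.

If Row leads: Player 2's best replies are T→R, M→L, B→R; Row's induced payoffs -5, 1, -6; outcome (M, L), payoffs (1, 9).
If Player 2 leads: Row's best replies are L→T, C→M, R→T; Player 2's induced payoffs -4, 6, 2; outcome (M, C), payoffs (7, 6).
Row gets 1 moving first and 7 moving second, so Row prefers to move second.

second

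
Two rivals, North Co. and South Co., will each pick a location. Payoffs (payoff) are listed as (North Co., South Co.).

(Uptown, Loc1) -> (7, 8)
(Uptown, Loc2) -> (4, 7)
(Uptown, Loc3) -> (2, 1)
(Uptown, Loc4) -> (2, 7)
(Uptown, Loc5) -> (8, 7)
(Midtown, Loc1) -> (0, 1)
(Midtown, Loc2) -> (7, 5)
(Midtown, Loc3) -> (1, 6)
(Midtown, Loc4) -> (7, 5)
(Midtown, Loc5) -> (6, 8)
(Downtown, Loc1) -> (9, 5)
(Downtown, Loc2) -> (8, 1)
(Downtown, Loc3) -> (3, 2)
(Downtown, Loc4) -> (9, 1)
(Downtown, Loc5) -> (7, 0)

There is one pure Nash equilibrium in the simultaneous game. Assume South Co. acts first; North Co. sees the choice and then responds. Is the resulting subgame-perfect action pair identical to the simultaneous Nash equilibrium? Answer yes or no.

North Co. best-responds to each possible South Co. move:
- Loc1 → North Co. plays Downtown (best of 7, 0, 9); South Co. gets 5.
- Loc2 → North Co. plays Downtown (best of 4, 7, 8); South Co. gets 1.
- Loc3 → North Co. plays Downtown (best of 2, 1, 3); South Co. gets 2.
- Loc4 → North Co. plays Downtown (best of 2, 7, 9); South Co. gets 1.
- Loc5 → North Co. plays Uptown (best of 8, 6, 7); South Co. gets 7.
South Co.'s induced payoffs are 5, 1, 2, 1, 7, so South Co. commits to Loc5. Subgame-perfect outcome: (Uptown, Loc5) with payoffs (8, 7).
Now find the simultaneous Nash equilibrium.
North Co.'s best replies: Loc1→Downtown; Loc2→Downtown; Loc3→Downtown; Loc4→Downtown; Loc5→Uptown.
South Co.'s best replies: Uptown→Loc1; Midtown→Loc5; Downtown→Loc1.
The unique mutual best reply is (Downtown, Loc1), giving (9, 5).
Sequential outcome (Uptown, Loc5) differs from the Nash profile (Downtown, Loc1).

no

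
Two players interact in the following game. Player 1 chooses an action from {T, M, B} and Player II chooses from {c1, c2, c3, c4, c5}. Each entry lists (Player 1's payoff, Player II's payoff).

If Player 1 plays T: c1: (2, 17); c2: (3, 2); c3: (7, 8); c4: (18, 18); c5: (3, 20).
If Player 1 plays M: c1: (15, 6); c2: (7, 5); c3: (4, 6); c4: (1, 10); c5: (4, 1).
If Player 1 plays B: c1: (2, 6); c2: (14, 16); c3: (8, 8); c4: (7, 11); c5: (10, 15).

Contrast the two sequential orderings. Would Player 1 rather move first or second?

second

If Player 1 leads: Player II's best replies are T→c5, M→c4, B→c2; Player 1's induced payoffs 3, 1, 14; outcome (B, c2), payoffs (14, 16).
If Player II leads: Player 1's best replies are c1→M, c2→B, c3→B, c4→T, c5→B; Player II's induced payoffs 6, 16, 8, 18, 15; outcome (T, c4), payoffs (18, 18).
Player 1 gets 14 moving first and 18 moving second, so Player 1 prefers to move second.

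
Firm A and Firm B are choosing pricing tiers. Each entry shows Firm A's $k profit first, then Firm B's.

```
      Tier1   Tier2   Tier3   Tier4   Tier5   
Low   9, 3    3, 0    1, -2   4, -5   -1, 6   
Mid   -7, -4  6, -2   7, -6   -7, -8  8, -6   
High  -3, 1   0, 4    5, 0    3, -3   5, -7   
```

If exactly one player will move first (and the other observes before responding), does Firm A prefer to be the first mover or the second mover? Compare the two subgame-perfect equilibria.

If Firm A leads: Firm B's best replies are Low→Tier5, Mid→Tier2, High→Tier2; Firm A's induced payoffs -1, 6, 0; outcome (Mid, Tier2), payoffs (6, -2).
If Firm B leads: Firm A's best replies are Tier1→Low, Tier2→Mid, Tier3→Mid, Tier4→Low, Tier5→Mid; Firm B's induced payoffs 3, -2, -6, -5, -6; outcome (Low, Tier1), payoffs (9, 3).
Firm A gets 6 moving first and 9 moving second, so Firm A prefers to move second.

second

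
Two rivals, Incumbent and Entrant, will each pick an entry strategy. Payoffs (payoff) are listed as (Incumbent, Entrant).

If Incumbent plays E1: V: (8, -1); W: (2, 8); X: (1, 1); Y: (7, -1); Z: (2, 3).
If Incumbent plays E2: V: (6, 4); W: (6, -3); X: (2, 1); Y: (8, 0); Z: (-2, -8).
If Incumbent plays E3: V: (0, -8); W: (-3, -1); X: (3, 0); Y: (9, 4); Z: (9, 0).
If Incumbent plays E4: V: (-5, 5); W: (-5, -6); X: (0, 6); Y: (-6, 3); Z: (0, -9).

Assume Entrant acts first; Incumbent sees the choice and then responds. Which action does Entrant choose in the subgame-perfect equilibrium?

Y

Solve by backward induction (Entrant leads).
- V: BR = E1, leader payoff -1.
- W: BR = E2, leader payoff -3.
- X: BR = E3, leader payoff 0.
- Y: BR = E3, leader payoff 4.
- Z: BR = E3, leader payoff 0.
Among -1, -3, 0, 4, 0, the best is 4 at Y. Subgame-perfect outcome: (E3, Y) with payoffs (9, 4).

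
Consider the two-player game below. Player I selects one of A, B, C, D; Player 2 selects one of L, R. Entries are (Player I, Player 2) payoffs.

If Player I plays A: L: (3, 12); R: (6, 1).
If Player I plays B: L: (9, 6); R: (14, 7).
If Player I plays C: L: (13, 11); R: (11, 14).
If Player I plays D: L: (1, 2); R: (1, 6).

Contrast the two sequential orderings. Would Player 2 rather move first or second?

first

If Player I leads: Player 2's best replies are A→L, B→R, C→R, D→R; Player I's induced payoffs 3, 14, 11, 1; outcome (B, R), payoffs (14, 7).
If Player 2 leads: Player I's best replies are L→C, R→B; Player 2's induced payoffs 11, 7; outcome (C, L), payoffs (13, 11).
Player 2 gets 11 moving first and 7 moving second, so Player 2 prefers to move first.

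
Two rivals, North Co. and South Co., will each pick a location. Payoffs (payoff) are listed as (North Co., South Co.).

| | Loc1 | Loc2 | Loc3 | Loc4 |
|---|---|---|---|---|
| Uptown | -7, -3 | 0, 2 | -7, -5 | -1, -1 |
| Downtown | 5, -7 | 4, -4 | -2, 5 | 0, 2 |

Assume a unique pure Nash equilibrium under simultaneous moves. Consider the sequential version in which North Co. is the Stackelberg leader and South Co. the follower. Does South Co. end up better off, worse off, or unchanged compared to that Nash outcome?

worse off

Backward induction with North Co. moving first.
- Uptown → South Co. plays Loc2 (best of -3, 2, -5, -1); North Co. gets 0.
- Downtown → South Co. plays Loc3 (best of -7, -4, 5, 2); North Co. gets -2.
Maximizing over 0, -2, North Co. chooses Uptown. Subgame-perfect outcome: (Uptown, Loc2) with payoffs (0, 2).
Now find the simultaneous Nash equilibrium.
North Co.'s best replies: Loc1→Downtown; Loc2→Downtown; Loc3→Downtown; Loc4→Downtown.
South Co.'s best replies: Uptown→Loc2; Downtown→Loc3.
The unique mutual best reply is (Downtown, Loc3), giving (-2, 5).
South Co. earns 2 sequentially versus 5 at the Nash outcome: worse off.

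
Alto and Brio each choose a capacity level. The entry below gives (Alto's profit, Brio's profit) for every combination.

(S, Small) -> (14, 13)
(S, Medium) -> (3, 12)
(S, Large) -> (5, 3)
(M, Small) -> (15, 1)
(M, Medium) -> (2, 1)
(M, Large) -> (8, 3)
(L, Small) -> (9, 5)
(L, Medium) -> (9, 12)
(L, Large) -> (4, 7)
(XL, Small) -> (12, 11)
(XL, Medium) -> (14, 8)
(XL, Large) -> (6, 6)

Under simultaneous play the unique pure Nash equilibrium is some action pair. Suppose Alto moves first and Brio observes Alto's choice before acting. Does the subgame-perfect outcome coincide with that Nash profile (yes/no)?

no

Backward induction with Alto moving first.
- S: Brio compares 13, 12, 3 and picks Small; Alto would get 14.
- M: Brio compares 1, 1, 3 and picks Large; Alto would get 8.
- L: Brio compares 5, 12, 7 and picks Medium; Alto would get 9.
- XL: Brio compares 11, 8, 6 and picks Small; Alto would get 12.
Alto's induced payoffs are 14, 8, 9, 12, so Alto commits to S. Subgame-perfect outcome: (S, Small) with payoffs (14, 13).
Under simultaneous play:
Alto's best replies: Small→M; Medium→XL; Large→M.
Brio's best replies: S→Small; M→Large; L→Medium; XL→Small.
The unique mutual best reply is (M, Large), giving (8, 3).
Sequential outcome (S, Small) differs from the Nash profile (M, Large).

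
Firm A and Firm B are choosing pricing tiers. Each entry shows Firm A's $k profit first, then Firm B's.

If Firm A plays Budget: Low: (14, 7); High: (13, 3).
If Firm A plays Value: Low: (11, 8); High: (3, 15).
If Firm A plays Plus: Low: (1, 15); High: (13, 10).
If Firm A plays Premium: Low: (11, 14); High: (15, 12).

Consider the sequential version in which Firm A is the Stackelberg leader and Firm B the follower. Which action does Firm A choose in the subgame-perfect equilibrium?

Budget

Firm B best-responds to each possible Firm A move:
- Budget: BR = Low, leader payoff 14.
- Value: BR = High, leader payoff 3.
- Plus: BR = Low, leader payoff 1.
- Premium: BR = Low, leader payoff 11.
Maximizing over 14, 3, 1, 11, Firm A chooses Budget. Subgame-perfect outcome: (Budget, Low) with payoffs (14, 7).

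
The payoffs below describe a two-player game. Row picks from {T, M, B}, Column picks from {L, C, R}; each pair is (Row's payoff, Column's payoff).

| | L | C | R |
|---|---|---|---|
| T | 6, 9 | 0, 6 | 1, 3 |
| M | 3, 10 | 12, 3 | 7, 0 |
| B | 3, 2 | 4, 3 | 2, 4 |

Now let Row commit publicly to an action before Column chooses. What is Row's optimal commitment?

T

Column best-responds to each possible Row move:
- T: Column compares 9, 6, 3 and picks L; Row would get 6.
- M: Column compares 10, 3, 0 and picks L; Row would get 3.
- B: Column compares 2, 3, 4 and picks R; Row would get 2.
Row's induced payoffs are 6, 3, 2, so Row commits to T. Subgame-perfect outcome: (T, L) with payoffs (6, 9).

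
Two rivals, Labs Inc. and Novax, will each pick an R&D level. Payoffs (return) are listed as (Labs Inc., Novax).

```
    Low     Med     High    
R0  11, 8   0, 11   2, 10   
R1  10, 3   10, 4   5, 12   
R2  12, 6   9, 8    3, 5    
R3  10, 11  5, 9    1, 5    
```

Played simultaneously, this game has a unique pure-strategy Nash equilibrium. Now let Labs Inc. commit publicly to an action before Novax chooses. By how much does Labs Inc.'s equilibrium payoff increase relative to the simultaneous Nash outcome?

5

Novax best-responds to each possible Labs Inc. move:
- R0 → Novax plays Med (best of 8, 11, 10); Labs Inc. gets 0.
- R1 → Novax plays High (best of 3, 4, 12); Labs Inc. gets 5.
- R2 → Novax plays Med (best of 6, 8, 5); Labs Inc. gets 9.
- R3 → Novax plays Low (best of 11, 9, 5); Labs Inc. gets 10.
Maximizing over 0, 5, 9, 10, Labs Inc. chooses R3. Subgame-perfect outcome: (R3, Low) with payoffs (10, 11).
Under simultaneous play:
Labs Inc.'s best replies: Low→R2; Med→R1; High→R1.
Novax's best replies: R0→Med; R1→High; R2→Med; R3→Low.
The unique mutual best reply is (R1, High), giving (5, 12).
Labs Inc.'s commitment gain: 10 − 5 = 5.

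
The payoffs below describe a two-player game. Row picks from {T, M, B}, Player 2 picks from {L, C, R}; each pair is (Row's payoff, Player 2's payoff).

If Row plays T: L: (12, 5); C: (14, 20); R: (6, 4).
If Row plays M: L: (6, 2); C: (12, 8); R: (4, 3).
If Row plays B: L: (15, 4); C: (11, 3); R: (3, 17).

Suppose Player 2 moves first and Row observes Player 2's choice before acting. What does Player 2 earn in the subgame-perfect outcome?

20

Row best-responds to each possible Player 2 move:
- L: Row compares 12, 6, 15 and picks B; Player 2 would get 4.
- C: Row compares 14, 12, 11 and picks T; Player 2 would get 20.
- R: Row compares 6, 4, 3 and picks T; Player 2 would get 4.
Maximizing over 4, 20, 4, Player 2 chooses C. Subgame-perfect outcome: (T, C) with payoffs (14, 20).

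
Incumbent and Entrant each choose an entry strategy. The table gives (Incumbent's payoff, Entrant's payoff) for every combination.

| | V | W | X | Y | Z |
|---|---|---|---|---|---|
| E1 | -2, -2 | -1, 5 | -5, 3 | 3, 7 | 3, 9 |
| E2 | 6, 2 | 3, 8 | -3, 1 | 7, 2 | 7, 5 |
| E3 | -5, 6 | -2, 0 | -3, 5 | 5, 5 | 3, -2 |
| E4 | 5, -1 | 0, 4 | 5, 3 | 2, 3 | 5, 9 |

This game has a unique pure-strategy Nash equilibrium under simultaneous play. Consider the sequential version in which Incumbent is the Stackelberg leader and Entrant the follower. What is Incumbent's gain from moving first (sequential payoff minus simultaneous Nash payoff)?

Backward induction with Incumbent moving first.
- E1: Entrant compares -2, 5, 3, 7, 9 and picks Z; Incumbent would get 3.
- E2: Entrant compares 2, 8, 1, 2, 5 and picks W; Incumbent would get 3.
- E3: Entrant compares 6, 0, 5, 5, -2 and picks V; Incumbent would get -5.
- E4: Entrant compares -1, 4, 3, 3, 9 and picks Z; Incumbent would get 5.
Maximizing over 3, 3, -5, 5, Incumbent chooses E4. Subgame-perfect outcome: (E4, Z) with payoffs (5, 9).
Now find the simultaneous Nash equilibrium.
Incumbent's best replies: V→E2; W→E2; X→E4; Y→E2; Z→E2.
Entrant's best replies: E1→Z; E2→W; E3→V; E4→Z.
Only (E2, W) has each player best-responding; Nash payoffs (3, 8).
Incumbent's commitment gain: 5 − 3 = 2.

2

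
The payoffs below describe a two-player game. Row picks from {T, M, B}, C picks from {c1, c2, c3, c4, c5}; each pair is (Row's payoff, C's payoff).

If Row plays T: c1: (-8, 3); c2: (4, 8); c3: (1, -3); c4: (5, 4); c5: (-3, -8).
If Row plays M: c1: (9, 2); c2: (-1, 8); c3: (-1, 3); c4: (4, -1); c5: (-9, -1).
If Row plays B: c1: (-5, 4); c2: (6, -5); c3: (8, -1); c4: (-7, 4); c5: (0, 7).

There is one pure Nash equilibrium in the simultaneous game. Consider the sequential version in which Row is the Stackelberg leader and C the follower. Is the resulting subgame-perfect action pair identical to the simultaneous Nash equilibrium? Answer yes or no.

C best-responds to each possible Row move:
- T: BR = c2, leader payoff 4.
- M: BR = c2, leader payoff -1.
- B: BR = c5, leader payoff 0.
Row's induced payoffs are 4, -1, 0, so Row commits to T. Subgame-perfect outcome: (T, c2) with payoffs (4, 8).
Under simultaneous play:
Row's best replies: c1→M; c2→B; c3→B; c4→T; c5→B.
C's best replies: T→c2; M→c2; B→c5.
Only (B, c5) has each player best-responding; Nash payoffs (0, 7).
Sequential outcome (T, c2) differs from the Nash profile (B, c5).

no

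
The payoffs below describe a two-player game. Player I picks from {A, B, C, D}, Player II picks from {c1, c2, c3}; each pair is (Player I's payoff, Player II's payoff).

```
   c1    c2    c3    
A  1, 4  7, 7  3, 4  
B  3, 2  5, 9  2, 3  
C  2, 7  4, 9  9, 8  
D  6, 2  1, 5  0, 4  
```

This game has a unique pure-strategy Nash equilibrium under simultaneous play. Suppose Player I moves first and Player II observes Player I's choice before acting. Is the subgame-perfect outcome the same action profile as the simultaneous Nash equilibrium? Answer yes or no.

Player II best-responds to each possible Player I move:
- A: Player II compares 4, 7, 4 and picks c2; Player I would get 7.
- B: Player II compares 2, 9, 3 and picks c2; Player I would get 5.
- C: Player II compares 7, 9, 8 and picks c2; Player I would get 4.
- D: Player II compares 2, 5, 4 and picks c2; Player I would get 1.
Among 7, 5, 4, 1, the best is 7 at A. Subgame-perfect outcome: (A, c2) with payoffs (7, 7).
Now find the simultaneous Nash equilibrium.
Player I's best replies: c1→D; c2→A; c3→C.
Player II's best replies: A→c2; B→c2; C→c2; D→c2.
The unique mutual best reply is (A, c2), giving (7, 7).
Sequential outcome (A, c2) coincides with the Nash profile (A, c2).

yes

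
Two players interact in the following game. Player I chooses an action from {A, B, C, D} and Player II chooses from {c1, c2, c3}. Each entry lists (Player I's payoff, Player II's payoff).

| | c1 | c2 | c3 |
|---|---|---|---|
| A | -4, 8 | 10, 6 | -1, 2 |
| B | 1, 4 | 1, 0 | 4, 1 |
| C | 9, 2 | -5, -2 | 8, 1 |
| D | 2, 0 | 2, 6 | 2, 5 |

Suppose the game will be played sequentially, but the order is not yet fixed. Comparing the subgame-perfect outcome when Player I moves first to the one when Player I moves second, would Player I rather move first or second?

If Player I leads: Player II's best replies are A→c1, B→c1, C→c1, D→c2; Player I's induced payoffs -4, 1, 9, 2; outcome (C, c1), payoffs (9, 2).
If Player II leads: Player I's best replies are c1→C, c2→A, c3→C; Player II's induced payoffs 2, 6, 1; outcome (A, c2), payoffs (10, 6).
Player I gets 9 moving first and 10 moving second, so Player I prefers to move second.

second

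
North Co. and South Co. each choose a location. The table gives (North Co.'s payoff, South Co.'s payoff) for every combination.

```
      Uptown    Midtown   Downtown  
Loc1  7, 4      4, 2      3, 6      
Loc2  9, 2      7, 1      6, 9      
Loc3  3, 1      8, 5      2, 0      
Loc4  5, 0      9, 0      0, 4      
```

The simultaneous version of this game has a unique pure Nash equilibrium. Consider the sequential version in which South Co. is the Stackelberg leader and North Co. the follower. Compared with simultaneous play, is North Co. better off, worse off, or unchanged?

Solve by backward induction (South Co. leads).
- Uptown → North Co. plays Loc2 (best of 7, 9, 3, 5); South Co. gets 2.
- Midtown → North Co. plays Loc4 (best of 4, 7, 8, 9); South Co. gets 0.
- Downtown → North Co. plays Loc2 (best of 3, 6, 2, 0); South Co. gets 9.
Among 2, 0, 9, the best is 9 at Downtown. Subgame-perfect outcome: (Loc2, Downtown) with payoffs (6, 9).
For the simultaneous game, intersect best replies.
North Co.'s best replies: Uptown→Loc2; Midtown→Loc4; Downtown→Loc2.
South Co.'s best replies: Loc1→Downtown; Loc2→Downtown; Loc3→Midtown; Loc4→Downtown.
The unique mutual best reply is (Loc2, Downtown), giving (6, 9).
North Co. earns 6 sequentially versus 6 at the Nash outcome: unchanged.

unchanged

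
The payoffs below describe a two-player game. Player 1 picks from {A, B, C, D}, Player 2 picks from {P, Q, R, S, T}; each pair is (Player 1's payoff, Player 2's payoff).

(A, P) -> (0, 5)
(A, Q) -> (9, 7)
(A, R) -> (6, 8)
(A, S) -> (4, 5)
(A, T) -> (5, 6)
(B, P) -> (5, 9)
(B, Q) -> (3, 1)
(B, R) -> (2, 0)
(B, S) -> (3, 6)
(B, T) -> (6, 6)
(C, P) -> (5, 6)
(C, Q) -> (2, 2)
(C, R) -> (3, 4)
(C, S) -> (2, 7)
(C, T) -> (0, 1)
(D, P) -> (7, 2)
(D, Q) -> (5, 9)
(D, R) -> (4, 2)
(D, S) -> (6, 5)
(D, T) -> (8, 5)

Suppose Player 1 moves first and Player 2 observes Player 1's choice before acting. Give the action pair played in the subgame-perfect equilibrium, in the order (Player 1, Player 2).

Player 2 best-responds to each possible Player 1 move:
- A → Player 2 plays R (best of 5, 7, 8, 5, 6); Player 1 gets 6.
- B → Player 2 plays P (best of 9, 1, 0, 6, 6); Player 1 gets 5.
- C → Player 2 plays S (best of 6, 2, 4, 7, 1); Player 1 gets 2.
- D → Player 2 plays Q (best of 2, 9, 2, 5, 5); Player 1 gets 5.
Player 1's induced payoffs are 6, 5, 2, 5, so Player 1 commits to A. Subgame-perfect outcome: (A, R) with payoffs (6, 8).

(A, R)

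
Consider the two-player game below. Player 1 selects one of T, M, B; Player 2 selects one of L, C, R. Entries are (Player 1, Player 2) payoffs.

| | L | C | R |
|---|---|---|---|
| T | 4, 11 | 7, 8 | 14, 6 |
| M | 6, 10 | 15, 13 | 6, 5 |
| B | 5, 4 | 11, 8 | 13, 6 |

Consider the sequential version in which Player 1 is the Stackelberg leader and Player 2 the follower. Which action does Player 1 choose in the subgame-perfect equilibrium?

M

Work backward from Player 2's decision.
- T: BR = L, leader payoff 4.
- M: BR = C, leader payoff 15.
- B: BR = C, leader payoff 11.
Maximizing over 4, 15, 11, Player 1 chooses M. Subgame-perfect outcome: (M, C) with payoffs (15, 13).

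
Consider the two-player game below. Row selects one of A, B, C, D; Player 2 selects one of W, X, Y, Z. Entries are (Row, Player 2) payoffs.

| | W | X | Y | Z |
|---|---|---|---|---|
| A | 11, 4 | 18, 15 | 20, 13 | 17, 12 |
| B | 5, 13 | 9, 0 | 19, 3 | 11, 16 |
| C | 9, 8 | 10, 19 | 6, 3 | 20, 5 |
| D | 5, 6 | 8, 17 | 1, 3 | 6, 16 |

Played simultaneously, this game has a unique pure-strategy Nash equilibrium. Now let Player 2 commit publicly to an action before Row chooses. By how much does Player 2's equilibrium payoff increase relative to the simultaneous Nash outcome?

Row best-responds to each possible Player 2 move:
- W: Row compares 11, 5, 9, 5 and picks A; Player 2 would get 4.
- X: Row compares 18, 9, 10, 8 and picks A; Player 2 would get 15.
- Y: Row compares 20, 19, 6, 1 and picks A; Player 2 would get 13.
- Z: Row compares 17, 11, 20, 6 and picks C; Player 2 would get 5.
Among 4, 15, 13, 5, the best is 15 at X. Subgame-perfect outcome: (A, X) with payoffs (18, 15).
For the simultaneous game, intersect best replies.
Row's best replies: W→A; X→A; Y→A; Z→C.
Player 2's best replies: A→X; B→Z; C→X; D→X.
The unique mutual best reply is (A, X), giving (18, 15).
Player 2's commitment gain: 15 − 15 = 0.

0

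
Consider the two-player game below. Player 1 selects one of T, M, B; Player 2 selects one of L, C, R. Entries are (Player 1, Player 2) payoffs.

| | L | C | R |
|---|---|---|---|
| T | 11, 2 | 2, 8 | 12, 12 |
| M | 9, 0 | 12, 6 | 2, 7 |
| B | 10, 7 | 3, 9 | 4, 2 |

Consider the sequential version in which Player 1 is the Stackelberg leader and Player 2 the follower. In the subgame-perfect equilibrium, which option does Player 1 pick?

Player 2 best-responds to each possible Player 1 move:
- T: BR = R, leader payoff 12.
- M: BR = R, leader payoff 2.
- B: BR = C, leader payoff 3.
Player 1's induced payoffs are 12, 2, 3, so Player 1 commits to T. Subgame-perfect outcome: (T, R) with payoffs (12, 12).

T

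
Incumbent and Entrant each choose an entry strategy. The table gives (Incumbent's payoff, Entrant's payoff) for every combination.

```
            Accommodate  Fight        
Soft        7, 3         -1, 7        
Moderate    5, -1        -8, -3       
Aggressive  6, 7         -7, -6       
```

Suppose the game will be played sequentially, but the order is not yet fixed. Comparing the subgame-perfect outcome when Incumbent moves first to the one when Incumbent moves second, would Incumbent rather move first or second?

first

If Incumbent leads: Entrant's best replies are Soft→Fight, Moderate→Accommodate, Aggressive→Accommodate; Incumbent's induced payoffs -1, 5, 6; outcome (Aggressive, Accommodate), payoffs (6, 7).
If Entrant leads: Incumbent's best replies are Accommodate→Soft, Fight→Soft; Entrant's induced payoffs 3, 7; outcome (Soft, Fight), payoffs (-1, 7).
Incumbent gets 6 moving first and -1 moving second, so Incumbent prefers to move first.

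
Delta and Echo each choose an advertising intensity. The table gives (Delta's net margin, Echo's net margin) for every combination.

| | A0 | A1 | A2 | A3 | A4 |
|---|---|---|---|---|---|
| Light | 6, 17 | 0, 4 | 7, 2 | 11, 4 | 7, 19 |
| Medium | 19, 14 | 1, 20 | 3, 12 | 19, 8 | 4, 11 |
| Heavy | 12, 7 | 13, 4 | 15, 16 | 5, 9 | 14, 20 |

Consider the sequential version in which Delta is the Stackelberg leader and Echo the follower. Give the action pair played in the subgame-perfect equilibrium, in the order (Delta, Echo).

(Heavy, A4)

Solve by backward induction (Delta leads).
- Light → Echo plays A4 (best of 17, 4, 2, 4, 19); Delta gets 7.
- Medium → Echo plays A1 (best of 14, 20, 12, 8, 11); Delta gets 1.
- Heavy → Echo plays A4 (best of 7, 4, 16, 9, 20); Delta gets 14.
Among 7, 1, 14, the best is 14 at Heavy. Subgame-perfect outcome: (Heavy, A4) with payoffs (14, 20).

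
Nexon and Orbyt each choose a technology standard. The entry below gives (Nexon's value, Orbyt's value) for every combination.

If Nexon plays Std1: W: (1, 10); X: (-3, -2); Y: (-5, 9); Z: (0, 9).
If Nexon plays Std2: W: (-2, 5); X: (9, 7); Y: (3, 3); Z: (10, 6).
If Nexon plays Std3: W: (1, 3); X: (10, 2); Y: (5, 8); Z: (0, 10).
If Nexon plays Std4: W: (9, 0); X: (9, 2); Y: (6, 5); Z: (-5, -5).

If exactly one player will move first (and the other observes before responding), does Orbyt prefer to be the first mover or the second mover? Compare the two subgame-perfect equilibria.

If Nexon leads: Orbyt's best replies are Std1→W, Std2→X, Std3→Z, Std4→Y; Nexon's induced payoffs 1, 9, 0, 6; outcome (Std2, X), payoffs (9, 7).
If Orbyt leads: Nexon's best replies are W→Std4, X→Std3, Y→Std4, Z→Std2; Orbyt's induced payoffs 0, 2, 5, 6; outcome (Std2, Z), payoffs (10, 6).
Orbyt gets 6 moving first and 7 moving second, so Orbyt prefers to move second.

second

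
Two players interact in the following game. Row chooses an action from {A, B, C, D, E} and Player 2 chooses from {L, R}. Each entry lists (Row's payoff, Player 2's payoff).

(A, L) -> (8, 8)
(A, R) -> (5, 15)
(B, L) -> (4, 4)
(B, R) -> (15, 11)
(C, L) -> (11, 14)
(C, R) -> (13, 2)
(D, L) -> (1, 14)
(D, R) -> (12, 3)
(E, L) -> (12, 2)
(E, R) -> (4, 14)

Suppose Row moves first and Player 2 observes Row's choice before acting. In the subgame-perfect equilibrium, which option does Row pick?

B

Work backward from Player 2's decision.
- A → Player 2 plays R (best of 8, 15); Row gets 5.
- B → Player 2 plays R (best of 4, 11); Row gets 15.
- C → Player 2 plays L (best of 14, 2); Row gets 11.
- D → Player 2 plays L (best of 14, 3); Row gets 1.
- E → Player 2 plays R (best of 2, 14); Row gets 4.
Among 5, 15, 11, 1, 4, the best is 15 at B. Subgame-perfect outcome: (B, R) with payoffs (15, 11).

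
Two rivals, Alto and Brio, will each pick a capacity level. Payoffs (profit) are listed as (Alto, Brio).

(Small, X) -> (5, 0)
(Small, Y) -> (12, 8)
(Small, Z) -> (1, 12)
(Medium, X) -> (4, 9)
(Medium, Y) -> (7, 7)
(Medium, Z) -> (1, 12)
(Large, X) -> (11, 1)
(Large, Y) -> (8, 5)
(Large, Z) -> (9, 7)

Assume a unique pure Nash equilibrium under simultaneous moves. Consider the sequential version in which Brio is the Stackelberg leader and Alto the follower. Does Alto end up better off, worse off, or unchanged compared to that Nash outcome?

better off

Backward induction with Brio moving first.
- X: Alto compares 5, 4, 11 and picks Large; Brio would get 1.
- Y: Alto compares 12, 7, 8 and picks Small; Brio would get 8.
- Z: Alto compares 1, 1, 9 and picks Large; Brio would get 7.
Among 1, 8, 7, the best is 8 at Y. Subgame-perfect outcome: (Small, Y) with payoffs (12, 8).
Now find the simultaneous Nash equilibrium.
Alto's best replies: X→Large; Y→Small; Z→Large.
Brio's best replies: Small→Z; Medium→Z; Large→Z.
The unique mutual best reply is (Large, Z), giving (9, 7).
Alto earns 12 sequentially versus 9 at the Nash outcome: better off.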